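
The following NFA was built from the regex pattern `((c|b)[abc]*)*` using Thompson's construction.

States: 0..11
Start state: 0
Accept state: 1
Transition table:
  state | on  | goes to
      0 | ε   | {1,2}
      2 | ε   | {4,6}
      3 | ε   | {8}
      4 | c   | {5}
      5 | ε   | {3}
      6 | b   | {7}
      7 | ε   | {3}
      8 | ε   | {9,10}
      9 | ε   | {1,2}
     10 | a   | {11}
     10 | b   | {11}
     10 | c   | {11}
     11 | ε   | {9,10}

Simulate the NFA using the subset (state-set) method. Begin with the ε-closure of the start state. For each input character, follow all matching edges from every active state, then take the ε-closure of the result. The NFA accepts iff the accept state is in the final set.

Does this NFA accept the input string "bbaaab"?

start: ε-closure({0}) = {0,1,2,4,6}
'b' @ 1: {1,2,3,4,6,7,8,9,10}  ✓accept
'b' @ 2: {1,2,3,4,6,7,8,9,10,11}  ✓accept
'a' @ 3: {1,2,4,6,9,10,11}  ✓accept
'a' @ 4: {1,2,4,6,9,10,11}  ✓accept
'a' @ 5: {1,2,4,6,9,10,11}  ✓accept
'b' @ 6: {1,2,3,4,6,7,8,9,10,11}  ✓accept
after full input: {1,2,3,4,6,7,8,9,10,11}  (accept=1 in)

Answer: ACCEPT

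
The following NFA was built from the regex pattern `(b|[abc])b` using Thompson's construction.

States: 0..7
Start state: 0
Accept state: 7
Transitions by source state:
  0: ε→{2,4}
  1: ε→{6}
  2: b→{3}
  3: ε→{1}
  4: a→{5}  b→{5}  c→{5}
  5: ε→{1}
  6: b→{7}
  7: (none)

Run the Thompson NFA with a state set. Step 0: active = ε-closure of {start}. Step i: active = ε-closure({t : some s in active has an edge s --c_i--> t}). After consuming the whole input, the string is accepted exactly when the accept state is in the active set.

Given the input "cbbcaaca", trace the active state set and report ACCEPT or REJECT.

Answer: REJECT

Steps:
S₀ = ε-closure({0}) = {0,2,4}
'c' @ 1: {1,5,6}
'b' @ 2: {7}  ✓accept
'b' @ 3: {}  — state set empty
rest 'caaca' ignored (set empty)
final: {}; accept 7 not in set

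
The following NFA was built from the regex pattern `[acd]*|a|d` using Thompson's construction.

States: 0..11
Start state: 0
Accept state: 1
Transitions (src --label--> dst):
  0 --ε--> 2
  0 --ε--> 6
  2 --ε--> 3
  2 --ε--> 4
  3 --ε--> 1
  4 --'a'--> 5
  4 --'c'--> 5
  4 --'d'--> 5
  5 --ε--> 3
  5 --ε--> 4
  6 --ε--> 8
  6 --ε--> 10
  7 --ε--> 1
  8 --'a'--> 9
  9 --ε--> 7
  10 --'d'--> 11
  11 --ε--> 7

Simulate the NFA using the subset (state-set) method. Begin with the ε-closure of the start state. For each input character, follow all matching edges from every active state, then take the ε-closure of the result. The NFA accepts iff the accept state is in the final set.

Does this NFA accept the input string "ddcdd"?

Answer: ACCEPT

Derivation:
start: ε-closure({0}) = {0,1,2,3,4,6,8,10}
'd' @ 1: {1,3,4,5,7,11}  (accept∈set)
'd' @ 2: {1,3,4,5}  (accept∈set)
'c' @ 3: {1,3,4,5}  (accept∈set)
'd' @ 4: {1,3,4,5}  (accept∈set)
'd' @ 5: {1,3,4,5}  (accept∈set)
after full input: {1,3,4,5}  (accept=1 in)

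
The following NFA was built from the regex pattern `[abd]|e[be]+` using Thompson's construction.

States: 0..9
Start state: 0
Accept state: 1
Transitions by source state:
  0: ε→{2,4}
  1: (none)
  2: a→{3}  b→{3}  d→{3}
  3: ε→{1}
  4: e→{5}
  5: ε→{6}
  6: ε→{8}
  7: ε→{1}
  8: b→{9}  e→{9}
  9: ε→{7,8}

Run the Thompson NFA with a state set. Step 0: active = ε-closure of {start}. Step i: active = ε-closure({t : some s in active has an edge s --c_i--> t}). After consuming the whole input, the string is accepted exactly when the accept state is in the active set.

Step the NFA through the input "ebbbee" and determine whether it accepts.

start: ε-closure({0}) = {0,2,4}
'e' @ 1: {5,6,8}
'b' @ 2: {1,7,8,9}  (accept∈set)
'b' @ 3: {1,7,8,9}  (accept∈set)
'b' @ 4: {1,7,8,9}  (accept∈set)
'e' @ 5: {1,7,8,9}  (accept∈set)
'e' @ 6: {1,7,8,9}  (accept∈set)
after full input: {1,7,8,9}  (accept=1 in)

Answer: ACCEPT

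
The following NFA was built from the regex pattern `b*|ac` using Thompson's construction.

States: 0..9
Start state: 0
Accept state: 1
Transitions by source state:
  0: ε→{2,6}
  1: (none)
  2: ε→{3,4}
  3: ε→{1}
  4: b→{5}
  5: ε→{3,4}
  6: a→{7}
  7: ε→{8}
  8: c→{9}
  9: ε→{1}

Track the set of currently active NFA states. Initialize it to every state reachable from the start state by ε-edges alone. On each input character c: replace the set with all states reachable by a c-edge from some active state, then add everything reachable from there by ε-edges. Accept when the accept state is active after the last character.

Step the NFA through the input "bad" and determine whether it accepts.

S₀ = ε-closure({0}) = {0,1,2,3,4,6}
'b' @ 1: {1,3,4,5}  [accepting]
'a' @ 2: {}  — state set empty
rest 'd' ignored (set empty)
end set {} — state 1 not in

Answer: REJECT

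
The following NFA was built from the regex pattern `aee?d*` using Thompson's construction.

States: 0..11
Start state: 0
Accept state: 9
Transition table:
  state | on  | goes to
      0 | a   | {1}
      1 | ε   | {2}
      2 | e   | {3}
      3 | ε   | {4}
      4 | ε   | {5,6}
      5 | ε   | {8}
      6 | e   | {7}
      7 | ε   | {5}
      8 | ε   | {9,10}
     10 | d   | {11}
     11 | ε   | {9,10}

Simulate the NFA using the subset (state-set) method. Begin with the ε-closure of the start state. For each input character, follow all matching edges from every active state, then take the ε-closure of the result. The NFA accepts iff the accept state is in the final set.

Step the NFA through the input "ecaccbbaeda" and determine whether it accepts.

start: ε-closure({0}) = {0}
'e' @ 1: {}  — state set empty
rest 'caccbbaeda' ignored (set empty)
final: {}; accept 9 not in set

Answer: REJECT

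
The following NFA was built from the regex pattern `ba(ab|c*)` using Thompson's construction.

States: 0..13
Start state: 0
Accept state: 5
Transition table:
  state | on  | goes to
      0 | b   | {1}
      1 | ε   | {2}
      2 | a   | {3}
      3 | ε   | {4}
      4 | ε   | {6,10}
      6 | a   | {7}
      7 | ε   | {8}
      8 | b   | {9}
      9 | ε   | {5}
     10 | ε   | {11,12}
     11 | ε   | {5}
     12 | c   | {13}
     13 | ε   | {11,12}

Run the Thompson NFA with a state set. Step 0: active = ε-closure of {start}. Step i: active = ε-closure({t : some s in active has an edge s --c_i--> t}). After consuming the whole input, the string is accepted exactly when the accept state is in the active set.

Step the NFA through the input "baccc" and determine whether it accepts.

S₀ = ε-closure({0}) = {0}
'b' @ 1: {1,2}
'a' @ 2: {3,4,5,6,10,11,12}  [accepting]
'c' @ 3: {5,11,12,13}  [accepting]
'c' @ 4: {5,11,12,13}  [accepting]
'c' @ 5: {5,11,12,13}  [accepting]
end set {5,11,12,13} — state 5 in

Answer: ACCEPT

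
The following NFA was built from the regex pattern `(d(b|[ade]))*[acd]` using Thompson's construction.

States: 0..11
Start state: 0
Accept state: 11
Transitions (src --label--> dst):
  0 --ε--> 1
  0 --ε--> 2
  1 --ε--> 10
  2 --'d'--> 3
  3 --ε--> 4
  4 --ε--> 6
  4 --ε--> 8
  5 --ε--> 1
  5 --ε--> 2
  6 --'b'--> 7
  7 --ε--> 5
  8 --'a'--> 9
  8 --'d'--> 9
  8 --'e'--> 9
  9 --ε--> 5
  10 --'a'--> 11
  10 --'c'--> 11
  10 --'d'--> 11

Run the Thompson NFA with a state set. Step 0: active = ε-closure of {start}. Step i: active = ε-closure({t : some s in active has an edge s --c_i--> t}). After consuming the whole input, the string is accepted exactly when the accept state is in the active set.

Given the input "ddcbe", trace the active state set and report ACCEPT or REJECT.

Answer: REJECT

Trace:
initial (ε-close {0}): {0,1,2,10}
'd' @ 1: {3,4,6,8,11}  ✓accept
'd' @ 2: {1,2,5,9,10}
'c' @ 3: {11}  ✓accept
'b' @ 4: {}  — state set empty
rest 'e' ignored (set empty)
end set {} — state 11 not in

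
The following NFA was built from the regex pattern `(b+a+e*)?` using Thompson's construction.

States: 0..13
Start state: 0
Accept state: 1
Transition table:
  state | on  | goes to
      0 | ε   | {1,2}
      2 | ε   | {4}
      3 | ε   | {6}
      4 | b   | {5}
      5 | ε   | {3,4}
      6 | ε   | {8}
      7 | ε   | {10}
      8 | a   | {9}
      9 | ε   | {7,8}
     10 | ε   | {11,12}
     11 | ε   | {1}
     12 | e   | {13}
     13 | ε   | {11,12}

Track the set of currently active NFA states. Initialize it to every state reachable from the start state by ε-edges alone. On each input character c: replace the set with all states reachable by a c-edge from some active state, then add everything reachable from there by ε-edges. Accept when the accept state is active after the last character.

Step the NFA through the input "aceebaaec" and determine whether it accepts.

start: ε-closure({0}) = {0,1,2,4}
'a' @ 1: {}  — dead — no transitions
rest 'ceebaaec' ignored (set empty)
end set {} — state 1 not in

Answer: REJECT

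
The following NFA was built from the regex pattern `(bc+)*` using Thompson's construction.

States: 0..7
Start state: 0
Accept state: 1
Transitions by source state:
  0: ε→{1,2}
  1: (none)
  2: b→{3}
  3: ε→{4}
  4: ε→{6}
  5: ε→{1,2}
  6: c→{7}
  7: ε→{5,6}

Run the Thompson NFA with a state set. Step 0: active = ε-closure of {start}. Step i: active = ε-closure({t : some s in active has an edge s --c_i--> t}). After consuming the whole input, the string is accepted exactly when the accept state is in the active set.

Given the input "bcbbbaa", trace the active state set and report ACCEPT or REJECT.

Answer: REJECT

Steps:
S₀ = ε-closure({0}) = {0,1,2}
'b' @ 1: {3,4,6}
'c' @ 2: {1,2,5,6,7}  [accepting]
'b' @ 3: {3,4,6}
'b' @ 4: {}  — dead — no transitions
rest 'baa' ignored (set empty)
after full input: {}  (accept=1 not in)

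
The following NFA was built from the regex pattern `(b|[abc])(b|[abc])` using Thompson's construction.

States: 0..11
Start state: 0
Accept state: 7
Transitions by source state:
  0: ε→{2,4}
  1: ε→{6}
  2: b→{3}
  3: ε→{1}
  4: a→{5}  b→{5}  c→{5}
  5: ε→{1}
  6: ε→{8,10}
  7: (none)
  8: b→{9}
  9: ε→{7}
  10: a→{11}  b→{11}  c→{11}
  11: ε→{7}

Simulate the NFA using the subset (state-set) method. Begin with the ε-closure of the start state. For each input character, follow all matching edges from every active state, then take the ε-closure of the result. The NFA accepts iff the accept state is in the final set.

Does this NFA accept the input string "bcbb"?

Answer: REJECT

Trace:
initial (ε-close {0}): {0,2,4}
'b' @ 1: {1,3,5,6,8,10}
'c' @ 2: {7,11}  ✓accept
'b' @ 3: {}  — state set empty
rest 'b' ignored (set empty)
end set {} — state 7 not in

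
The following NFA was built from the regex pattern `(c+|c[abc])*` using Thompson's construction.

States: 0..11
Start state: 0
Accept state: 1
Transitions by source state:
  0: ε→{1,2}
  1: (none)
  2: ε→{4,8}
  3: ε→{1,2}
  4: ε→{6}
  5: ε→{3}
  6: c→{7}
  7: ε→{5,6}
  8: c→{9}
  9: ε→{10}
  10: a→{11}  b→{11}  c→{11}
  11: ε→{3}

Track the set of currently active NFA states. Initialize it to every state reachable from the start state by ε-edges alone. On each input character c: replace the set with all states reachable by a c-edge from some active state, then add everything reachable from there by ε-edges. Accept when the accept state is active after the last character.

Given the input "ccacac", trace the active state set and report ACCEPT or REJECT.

S₀ = ε-closure({0}) = {0,1,2,4,6,8}
'c' @ 1: {1,2,3,4,5,6,7,8,9,10}  [accepting]
'c' @ 2: {1,2,3,4,5,6,7,8,9,10,11}  [accepting]
'a' @ 3: {1,2,3,4,6,8,11}  [accepting]
'c' @ 4: {1,2,3,4,5,6,7,8,9,10}  [accepting]
'a' @ 5: {1,2,3,4,6,8,11}  [accepting]
'c' @ 6: {1,2,3,4,5,6,7,8,9,10}  [accepting]
final: {1,2,3,4,5,6,7,8,9,10}; accept 1 in set

Answer: ACCEPT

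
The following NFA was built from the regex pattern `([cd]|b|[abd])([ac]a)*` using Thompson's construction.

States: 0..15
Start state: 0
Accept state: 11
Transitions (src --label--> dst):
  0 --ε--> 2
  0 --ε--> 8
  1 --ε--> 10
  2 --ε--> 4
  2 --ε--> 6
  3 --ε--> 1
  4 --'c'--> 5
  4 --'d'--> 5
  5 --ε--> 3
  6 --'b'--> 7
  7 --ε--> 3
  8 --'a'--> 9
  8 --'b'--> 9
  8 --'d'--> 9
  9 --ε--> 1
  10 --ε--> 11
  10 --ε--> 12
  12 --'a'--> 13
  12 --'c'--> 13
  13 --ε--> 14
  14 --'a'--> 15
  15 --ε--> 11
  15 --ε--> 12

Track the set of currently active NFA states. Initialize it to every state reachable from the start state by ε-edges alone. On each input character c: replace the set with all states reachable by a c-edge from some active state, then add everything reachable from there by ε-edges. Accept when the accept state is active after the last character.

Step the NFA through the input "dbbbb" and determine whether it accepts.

start: ε-closure({0}) = {0,2,4,6,8}
'd' @ 1: {1,3,5,9,10,11,12}  ✓accept
'b' @ 2: {}  — dead — no transitions
rest 'bbb' ignored (set empty)
final: {}; accept 11 not in set

Answer: REJECT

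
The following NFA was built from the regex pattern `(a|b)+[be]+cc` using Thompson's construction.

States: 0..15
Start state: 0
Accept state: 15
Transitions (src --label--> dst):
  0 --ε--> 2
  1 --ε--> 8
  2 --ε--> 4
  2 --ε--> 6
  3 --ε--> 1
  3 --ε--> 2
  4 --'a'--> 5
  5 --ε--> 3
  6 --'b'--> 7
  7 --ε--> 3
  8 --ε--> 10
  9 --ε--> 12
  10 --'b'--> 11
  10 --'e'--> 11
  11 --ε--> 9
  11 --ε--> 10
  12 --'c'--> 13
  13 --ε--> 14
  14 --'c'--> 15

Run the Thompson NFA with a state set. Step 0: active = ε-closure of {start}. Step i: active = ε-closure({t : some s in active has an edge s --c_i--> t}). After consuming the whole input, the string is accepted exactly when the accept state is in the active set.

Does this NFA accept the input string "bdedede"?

Answer: REJECT

Steps:
initial (ε-close {0}): {0,2,4,6}
'b' @ 1: {1,2,3,4,6,7,8,10}
'd' @ 2: {}  — no active states
rest 'edede' ignored (set empty)
after full input: {}  (accept=15 not in)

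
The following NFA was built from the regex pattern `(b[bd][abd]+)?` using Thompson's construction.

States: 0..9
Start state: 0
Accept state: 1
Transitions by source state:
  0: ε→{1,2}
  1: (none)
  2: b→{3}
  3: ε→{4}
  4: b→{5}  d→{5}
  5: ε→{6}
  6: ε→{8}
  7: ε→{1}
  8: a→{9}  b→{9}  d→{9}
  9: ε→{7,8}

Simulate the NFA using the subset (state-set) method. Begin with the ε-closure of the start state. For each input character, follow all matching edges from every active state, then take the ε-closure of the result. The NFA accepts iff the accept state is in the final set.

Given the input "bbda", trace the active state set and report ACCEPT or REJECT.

Answer: ACCEPT

Derivation:
initial (ε-close {0}): {0,1,2}
'b' @ 1: {3,4}
'b' @ 2: {5,6,8}
'd' @ 3: {1,7,8,9}  (accept∈set)
'a' @ 4: {1,7,8,9}  (accept∈set)
end set {1,7,8,9} — state 1 in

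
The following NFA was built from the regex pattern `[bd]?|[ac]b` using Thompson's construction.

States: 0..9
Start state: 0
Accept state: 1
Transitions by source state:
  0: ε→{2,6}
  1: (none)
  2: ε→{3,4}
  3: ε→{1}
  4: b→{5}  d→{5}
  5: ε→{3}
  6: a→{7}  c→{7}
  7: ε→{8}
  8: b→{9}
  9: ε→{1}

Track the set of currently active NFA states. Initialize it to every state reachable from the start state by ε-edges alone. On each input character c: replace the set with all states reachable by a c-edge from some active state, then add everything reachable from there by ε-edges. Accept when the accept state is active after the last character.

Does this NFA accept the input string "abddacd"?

Answer: REJECT

Steps:
S₀ = ε-closure({0}) = {0,1,2,3,4,6}
'a' @ 1: {7,8}
'b' @ 2: {1,9}  [accepting]
'd' @ 3: {}  — no active states
rest 'dacd' ignored (set empty)
after full input: {}  (accept=1 not in)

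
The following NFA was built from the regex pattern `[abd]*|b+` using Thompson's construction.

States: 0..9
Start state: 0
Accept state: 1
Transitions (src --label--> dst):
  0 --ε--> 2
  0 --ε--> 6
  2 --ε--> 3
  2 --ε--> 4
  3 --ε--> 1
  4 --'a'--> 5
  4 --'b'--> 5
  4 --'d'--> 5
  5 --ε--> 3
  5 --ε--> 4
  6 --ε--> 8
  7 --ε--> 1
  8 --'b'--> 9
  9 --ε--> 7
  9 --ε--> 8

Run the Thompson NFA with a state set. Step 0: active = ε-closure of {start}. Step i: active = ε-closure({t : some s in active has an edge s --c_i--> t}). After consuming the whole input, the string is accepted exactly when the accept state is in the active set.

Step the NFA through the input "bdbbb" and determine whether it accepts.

Answer: ACCEPT

Derivation:
initial (ε-close {0}): {0,1,2,3,4,6,8}
'b' @ 1: {1,3,4,5,7,8,9}  (accept∈set)
'd' @ 2: {1,3,4,5}  (accept∈set)
'b' @ 3: {1,3,4,5}  (accept∈set)
'b' @ 4: {1,3,4,5}  (accept∈set)
'b' @ 5: {1,3,4,5}  (accept∈set)
after full input: {1,3,4,5}  (accept=1 in)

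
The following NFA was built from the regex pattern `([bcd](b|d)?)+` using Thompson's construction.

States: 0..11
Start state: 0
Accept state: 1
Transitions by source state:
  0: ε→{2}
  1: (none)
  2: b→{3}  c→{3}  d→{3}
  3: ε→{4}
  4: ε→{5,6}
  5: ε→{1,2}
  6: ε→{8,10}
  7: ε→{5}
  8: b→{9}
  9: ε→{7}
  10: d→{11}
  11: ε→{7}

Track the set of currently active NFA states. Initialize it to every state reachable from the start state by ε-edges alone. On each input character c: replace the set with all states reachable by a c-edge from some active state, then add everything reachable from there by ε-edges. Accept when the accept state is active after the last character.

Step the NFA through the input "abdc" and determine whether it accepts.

Answer: REJECT

Trace:
initial (ε-close {0}): {0,2}
'a' @ 1: {}  — state set empty
rest 'bdc' ignored (set empty)
after full input: {}  (accept=1 not in)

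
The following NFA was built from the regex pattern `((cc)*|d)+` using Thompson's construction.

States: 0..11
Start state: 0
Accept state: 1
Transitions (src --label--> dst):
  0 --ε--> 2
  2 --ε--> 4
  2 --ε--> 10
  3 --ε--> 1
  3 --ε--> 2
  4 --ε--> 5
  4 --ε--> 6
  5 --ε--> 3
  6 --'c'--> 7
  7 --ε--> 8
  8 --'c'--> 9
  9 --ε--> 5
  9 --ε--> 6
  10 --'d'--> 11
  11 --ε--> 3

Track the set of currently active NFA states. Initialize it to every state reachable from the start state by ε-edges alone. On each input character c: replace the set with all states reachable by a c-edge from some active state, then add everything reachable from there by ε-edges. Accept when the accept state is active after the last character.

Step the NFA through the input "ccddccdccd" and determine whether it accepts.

initial (ε-close {0}): {0,1,2,3,4,5,6,10}
'c' @ 1: {7,8}
'c' @ 2: {1,2,3,4,5,6,9,10}  (accept∈set)
'd' @ 3: {1,2,3,4,5,6,10,11}  (accept∈set)
'd' @ 4: {1,2,3,4,5,6,10,11}  (accept∈set)
'c' @ 5: {7,8}
'c' @ 6: {1,2,3,4,5,6,9,10}  (accept∈set)
'd' @ 7: {1,2,3,4,5,6,10,11}  (accept∈set)
'c' @ 8: {7,8}
'c' @ 9: {1,2,3,4,5,6,9,10}  (accept∈set)
'd' @ 10: {1,2,3,4,5,6,10,11}  (accept∈set)
final: {1,2,3,4,5,6,10,11}; accept 1 in set

Answer: ACCEPT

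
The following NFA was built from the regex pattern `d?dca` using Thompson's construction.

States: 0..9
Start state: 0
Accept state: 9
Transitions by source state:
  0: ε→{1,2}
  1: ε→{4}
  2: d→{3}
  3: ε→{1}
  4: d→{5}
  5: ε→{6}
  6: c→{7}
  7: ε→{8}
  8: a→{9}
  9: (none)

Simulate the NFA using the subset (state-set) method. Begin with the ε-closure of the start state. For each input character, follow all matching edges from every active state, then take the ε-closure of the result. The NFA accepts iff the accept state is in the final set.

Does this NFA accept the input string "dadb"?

Answer: REJECT

Trace:
initial (ε-close {0}): {0,1,2,4}
'd' @ 1: {1,3,4,5,6}
'a' @ 2: {}  — state set empty
rest 'db' ignored (set empty)
after full input: {}  (accept=9 not in)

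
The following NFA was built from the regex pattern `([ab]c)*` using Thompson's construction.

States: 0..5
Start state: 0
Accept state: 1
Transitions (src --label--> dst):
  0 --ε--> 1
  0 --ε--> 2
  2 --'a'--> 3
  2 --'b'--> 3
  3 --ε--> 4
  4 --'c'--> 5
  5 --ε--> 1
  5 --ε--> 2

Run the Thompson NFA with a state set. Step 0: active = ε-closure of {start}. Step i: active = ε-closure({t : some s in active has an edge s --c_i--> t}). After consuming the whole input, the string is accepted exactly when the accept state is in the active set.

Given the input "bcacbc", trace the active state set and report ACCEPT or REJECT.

initial (ε-close {0}): {0,1,2}
'b' @ 1: {3,4}
'c' @ 2: {1,2,5}  (accept∈set)
'a' @ 3: {3,4}
'c' @ 4: {1,2,5}  (accept∈set)
'b' @ 5: {3,4}
'c' @ 6: {1,2,5}  (accept∈set)
end set {1,2,5} — state 1 in

Answer: ACCEPT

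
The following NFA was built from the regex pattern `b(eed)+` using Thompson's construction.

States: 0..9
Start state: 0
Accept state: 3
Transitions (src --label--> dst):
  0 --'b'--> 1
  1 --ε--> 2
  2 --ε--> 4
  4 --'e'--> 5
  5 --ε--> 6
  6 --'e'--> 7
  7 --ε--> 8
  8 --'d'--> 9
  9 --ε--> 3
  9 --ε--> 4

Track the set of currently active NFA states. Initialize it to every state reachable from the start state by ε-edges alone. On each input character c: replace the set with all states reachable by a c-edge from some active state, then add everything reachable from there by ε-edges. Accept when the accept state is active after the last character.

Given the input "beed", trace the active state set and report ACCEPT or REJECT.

Answer: ACCEPT

Steps:
initial (ε-close {0}): {0}
'b' @ 1: {1,2,4}
'e' @ 2: {5,6}
'e' @ 3: {7,8}
'd' @ 4: {3,4,9}  [accepting]
after full input: {3,4,9}  (accept=3 in)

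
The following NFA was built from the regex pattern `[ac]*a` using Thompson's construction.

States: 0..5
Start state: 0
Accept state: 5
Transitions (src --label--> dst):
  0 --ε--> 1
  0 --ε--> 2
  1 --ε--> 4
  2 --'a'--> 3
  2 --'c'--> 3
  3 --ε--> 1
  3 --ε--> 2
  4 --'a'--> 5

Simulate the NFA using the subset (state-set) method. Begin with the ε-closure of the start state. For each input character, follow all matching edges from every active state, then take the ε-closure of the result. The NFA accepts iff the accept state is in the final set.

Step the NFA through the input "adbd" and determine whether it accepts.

Answer: REJECT

Derivation:
initial (ε-close {0}): {0,1,2,4}
'a' @ 1: {1,2,3,4,5}  [accepting]
'd' @ 2: {}  — state set empty
rest 'bd' ignored (set empty)
final: {}; accept 5 not in set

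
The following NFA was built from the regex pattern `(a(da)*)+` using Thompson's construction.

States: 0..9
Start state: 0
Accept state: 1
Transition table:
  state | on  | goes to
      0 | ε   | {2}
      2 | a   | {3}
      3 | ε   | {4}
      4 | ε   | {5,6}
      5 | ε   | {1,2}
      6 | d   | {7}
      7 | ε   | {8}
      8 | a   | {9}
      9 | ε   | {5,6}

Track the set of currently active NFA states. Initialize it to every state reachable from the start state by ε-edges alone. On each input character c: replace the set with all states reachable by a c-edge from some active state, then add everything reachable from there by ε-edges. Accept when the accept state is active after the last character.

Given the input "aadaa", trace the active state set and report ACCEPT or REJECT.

Answer: ACCEPT

Steps:
S₀ = ε-closure({0}) = {0,2}
'a' @ 1: {1,2,3,4,5,6}  [accepting]
'a' @ 2: {1,2,3,4,5,6}  [accepting]
'd' @ 3: {7,8}
'a' @ 4: {1,2,5,6,9}  [accepting]
'a' @ 5: {1,2,3,4,5,6}  [accepting]
end set {1,2,3,4,5,6} — state 1 in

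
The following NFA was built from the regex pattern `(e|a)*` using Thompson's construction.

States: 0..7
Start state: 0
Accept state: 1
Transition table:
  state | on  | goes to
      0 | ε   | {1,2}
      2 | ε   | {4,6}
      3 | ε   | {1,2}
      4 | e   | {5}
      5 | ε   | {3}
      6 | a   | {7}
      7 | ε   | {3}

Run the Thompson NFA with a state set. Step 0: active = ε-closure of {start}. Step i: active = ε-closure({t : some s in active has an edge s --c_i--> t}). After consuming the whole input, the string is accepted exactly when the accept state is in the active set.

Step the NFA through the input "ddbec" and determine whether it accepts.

start: ε-closure({0}) = {0,1,2,4,6}
'd' @ 1: {}  — no active states
rest 'dbec' ignored (set empty)
end set {} — state 1 not in

Answer: REJECT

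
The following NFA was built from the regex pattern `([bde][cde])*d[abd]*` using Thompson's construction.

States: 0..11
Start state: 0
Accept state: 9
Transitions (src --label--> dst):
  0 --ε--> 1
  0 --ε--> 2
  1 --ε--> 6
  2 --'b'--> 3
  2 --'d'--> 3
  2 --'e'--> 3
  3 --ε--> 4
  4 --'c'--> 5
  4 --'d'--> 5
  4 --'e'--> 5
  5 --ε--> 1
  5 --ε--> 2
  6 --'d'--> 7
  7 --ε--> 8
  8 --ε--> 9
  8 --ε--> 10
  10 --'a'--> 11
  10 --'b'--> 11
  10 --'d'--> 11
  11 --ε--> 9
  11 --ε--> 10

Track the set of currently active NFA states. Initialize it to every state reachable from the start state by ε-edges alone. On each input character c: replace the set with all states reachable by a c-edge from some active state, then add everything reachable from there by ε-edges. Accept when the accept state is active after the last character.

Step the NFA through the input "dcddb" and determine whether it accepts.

Answer: ACCEPT

Derivation:
S₀ = ε-closure({0}) = {0,1,2,6}
'd' @ 1: {3,4,7,8,9,10}  (accept∈set)
'c' @ 2: {1,2,5,6}
'd' @ 3: {3,4,7,8,9,10}  (accept∈set)
'd' @ 4: {1,2,5,6,9,10,11}  (accept∈set)
'b' @ 5: {3,4,9,10,11}  (accept∈set)
end set {3,4,9,10,11} — state 9 in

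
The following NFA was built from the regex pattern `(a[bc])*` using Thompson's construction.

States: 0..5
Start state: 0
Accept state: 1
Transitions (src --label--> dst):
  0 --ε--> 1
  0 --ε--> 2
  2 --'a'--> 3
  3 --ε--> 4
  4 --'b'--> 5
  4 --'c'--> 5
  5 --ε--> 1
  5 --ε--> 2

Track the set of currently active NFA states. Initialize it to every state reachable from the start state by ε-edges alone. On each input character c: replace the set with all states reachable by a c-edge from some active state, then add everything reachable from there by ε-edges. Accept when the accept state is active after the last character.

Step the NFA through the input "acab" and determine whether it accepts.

Answer: ACCEPT

Derivation:
S₀ = ε-closure({0}) = {0,1,2}
'a' @ 1: {3,4}
'c' @ 2: {1,2,5}  [accepting]
'a' @ 3: {3,4}
'b' @ 4: {1,2,5}  [accepting]
end set {1,2,5} — state 1 in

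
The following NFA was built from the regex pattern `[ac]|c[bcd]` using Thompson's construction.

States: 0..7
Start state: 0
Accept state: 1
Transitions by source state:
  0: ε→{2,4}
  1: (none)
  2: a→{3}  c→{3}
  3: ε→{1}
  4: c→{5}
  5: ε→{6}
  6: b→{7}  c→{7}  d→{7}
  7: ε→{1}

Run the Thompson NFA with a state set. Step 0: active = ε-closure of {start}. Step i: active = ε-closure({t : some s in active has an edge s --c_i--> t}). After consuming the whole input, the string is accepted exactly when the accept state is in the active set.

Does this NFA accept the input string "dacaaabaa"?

start: ε-closure({0}) = {0,2,4}
'd' @ 1: {}  — dead — no transitions
rest 'acaaabaa' ignored (set empty)
final: {}; accept 1 not in set

Answer: REJECT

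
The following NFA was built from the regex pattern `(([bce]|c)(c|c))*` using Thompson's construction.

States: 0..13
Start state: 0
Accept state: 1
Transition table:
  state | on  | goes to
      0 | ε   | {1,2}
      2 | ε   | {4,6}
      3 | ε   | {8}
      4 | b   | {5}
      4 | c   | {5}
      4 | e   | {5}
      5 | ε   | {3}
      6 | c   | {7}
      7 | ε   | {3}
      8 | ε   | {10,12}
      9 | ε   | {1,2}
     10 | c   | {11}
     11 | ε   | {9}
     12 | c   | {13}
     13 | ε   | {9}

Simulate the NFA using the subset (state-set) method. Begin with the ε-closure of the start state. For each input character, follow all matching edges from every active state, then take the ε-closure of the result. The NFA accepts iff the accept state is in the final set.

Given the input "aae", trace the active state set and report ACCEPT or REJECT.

start: ε-closure({0}) = {0,1,2,4,6}
'a' @ 1: {}  — dead — no transitions
rest 'ae' ignored (set empty)
end set {} — state 1 not in

Answer: REJECT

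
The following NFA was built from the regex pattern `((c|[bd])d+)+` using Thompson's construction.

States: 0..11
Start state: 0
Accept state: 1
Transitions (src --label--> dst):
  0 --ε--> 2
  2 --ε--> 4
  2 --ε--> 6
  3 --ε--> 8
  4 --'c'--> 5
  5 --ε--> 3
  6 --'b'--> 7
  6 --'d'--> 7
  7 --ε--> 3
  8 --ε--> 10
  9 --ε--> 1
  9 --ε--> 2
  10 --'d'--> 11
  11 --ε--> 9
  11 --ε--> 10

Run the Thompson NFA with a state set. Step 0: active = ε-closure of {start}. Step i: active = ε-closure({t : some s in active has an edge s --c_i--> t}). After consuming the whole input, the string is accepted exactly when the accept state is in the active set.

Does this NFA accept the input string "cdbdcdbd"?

Answer: ACCEPT

Trace:
start: ε-closure({0}) = {0,2,4,6}
'c' @ 1: {3,5,8,10}
'd' @ 2: {1,2,4,6,9,10,11}  (accept∈set)
'b' @ 3: {3,7,8,10}
'd' @ 4: {1,2,4,6,9,10,11}  (accept∈set)
'c' @ 5: {3,5,8,10}
'd' @ 6: {1,2,4,6,9,10,11}  (accept∈set)
'b' @ 7: {3,7,8,10}
'd' @ 8: {1,2,4,6,9,10,11}  (accept∈set)
final: {1,2,4,6,9,10,11}; accept 1 in set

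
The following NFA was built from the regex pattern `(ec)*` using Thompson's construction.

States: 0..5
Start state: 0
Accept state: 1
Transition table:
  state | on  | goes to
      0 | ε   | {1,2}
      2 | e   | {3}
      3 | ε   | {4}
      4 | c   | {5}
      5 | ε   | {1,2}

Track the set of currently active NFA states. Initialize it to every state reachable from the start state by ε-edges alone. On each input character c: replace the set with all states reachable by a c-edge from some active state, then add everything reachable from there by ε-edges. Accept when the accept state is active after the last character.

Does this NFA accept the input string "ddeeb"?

Answer: REJECT

Steps:
initial (ε-close {0}): {0,1,2}
'd' @ 1: {}  — no active states
rest 'deeb' ignored (set empty)
end set {} — state 1 not in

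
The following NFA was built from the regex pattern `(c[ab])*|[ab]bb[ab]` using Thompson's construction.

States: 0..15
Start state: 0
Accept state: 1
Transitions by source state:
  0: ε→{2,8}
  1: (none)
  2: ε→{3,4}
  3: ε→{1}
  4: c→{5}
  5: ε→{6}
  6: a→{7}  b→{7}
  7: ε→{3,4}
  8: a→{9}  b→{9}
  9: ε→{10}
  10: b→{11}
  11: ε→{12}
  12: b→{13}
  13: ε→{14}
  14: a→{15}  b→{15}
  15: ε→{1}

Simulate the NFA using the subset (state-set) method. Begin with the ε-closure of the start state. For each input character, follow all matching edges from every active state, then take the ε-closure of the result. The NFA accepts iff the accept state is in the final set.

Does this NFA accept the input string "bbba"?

start: ε-closure({0}) = {0,1,2,3,4,8}
'b' @ 1: {9,10}
'b' @ 2: {11,12}
'b' @ 3: {13,14}
'a' @ 4: {1,15}  ✓accept
final: {1,15}; accept 1 in set

Answer: ACCEPT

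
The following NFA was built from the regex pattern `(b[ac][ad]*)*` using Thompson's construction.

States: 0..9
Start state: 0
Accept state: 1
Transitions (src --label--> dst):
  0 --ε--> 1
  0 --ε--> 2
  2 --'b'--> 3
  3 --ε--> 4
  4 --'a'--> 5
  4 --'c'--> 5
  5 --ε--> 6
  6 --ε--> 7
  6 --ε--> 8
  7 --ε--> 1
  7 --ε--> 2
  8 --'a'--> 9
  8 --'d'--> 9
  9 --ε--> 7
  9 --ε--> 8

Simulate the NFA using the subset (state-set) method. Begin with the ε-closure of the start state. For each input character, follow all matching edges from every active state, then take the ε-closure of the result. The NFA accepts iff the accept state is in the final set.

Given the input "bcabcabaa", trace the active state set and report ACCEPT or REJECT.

Answer: ACCEPT

Steps:
S₀ = ε-closure({0}) = {0,1,2}
'b' @ 1: {3,4}
'c' @ 2: {1,2,5,6,7,8}  [accepting]
'a' @ 3: {1,2,7,8,9}  [accepting]
'b' @ 4: {3,4}
'c' @ 5: {1,2,5,6,7,8}  [accepting]
'a' @ 6: {1,2,7,8,9}  [accepting]
'b' @ 7: {3,4}
'a' @ 8: {1,2,5,6,7,8}  [accepting]
'a' @ 9: {1,2,7,8,9}  [accepting]
end set {1,2,7,8,9} — state 1 in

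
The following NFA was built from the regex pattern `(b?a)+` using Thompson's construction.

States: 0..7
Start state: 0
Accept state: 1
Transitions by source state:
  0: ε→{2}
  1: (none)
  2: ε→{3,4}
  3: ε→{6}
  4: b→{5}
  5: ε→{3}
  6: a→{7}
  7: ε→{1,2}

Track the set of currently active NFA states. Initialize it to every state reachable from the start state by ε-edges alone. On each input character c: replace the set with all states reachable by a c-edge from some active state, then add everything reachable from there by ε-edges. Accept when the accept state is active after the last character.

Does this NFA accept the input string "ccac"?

S₀ = ε-closure({0}) = {0,2,3,4,6}
'c' @ 1: {}  — dead — no transitions
rest 'cac' ignored (set empty)
final: {}; accept 1 not in set

Answer: REJECT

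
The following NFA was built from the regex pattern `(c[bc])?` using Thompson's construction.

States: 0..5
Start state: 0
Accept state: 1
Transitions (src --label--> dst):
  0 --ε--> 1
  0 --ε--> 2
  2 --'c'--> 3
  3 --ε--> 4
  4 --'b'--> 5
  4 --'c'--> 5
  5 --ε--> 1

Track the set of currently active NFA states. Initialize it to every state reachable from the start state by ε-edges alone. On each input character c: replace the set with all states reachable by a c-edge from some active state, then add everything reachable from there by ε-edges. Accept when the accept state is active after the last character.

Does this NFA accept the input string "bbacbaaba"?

Answer: REJECT

Derivation:
initial (ε-close {0}): {0,1,2}
'b' @ 1: {}  — dead — no transitions
rest 'bacbaaba' ignored (set empty)
after full input: {}  (accept=1 not in)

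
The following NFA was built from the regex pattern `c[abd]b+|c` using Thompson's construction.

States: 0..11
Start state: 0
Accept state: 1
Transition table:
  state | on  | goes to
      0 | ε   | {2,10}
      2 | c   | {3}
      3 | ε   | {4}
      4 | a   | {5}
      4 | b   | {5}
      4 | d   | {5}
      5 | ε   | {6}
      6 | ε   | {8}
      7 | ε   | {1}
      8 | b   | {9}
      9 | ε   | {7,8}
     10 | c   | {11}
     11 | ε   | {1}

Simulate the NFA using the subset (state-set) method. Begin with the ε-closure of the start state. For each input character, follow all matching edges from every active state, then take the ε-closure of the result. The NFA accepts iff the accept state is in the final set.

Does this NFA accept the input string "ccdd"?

Answer: REJECT

Derivation:
initial (ε-close {0}): {0,2,10}
'c' @ 1: {1,3,4,11}  (accept∈set)
'c' @ 2: {}  — state set empty
rest 'dd' ignored (set empty)
after full input: {}  (accept=1 not in)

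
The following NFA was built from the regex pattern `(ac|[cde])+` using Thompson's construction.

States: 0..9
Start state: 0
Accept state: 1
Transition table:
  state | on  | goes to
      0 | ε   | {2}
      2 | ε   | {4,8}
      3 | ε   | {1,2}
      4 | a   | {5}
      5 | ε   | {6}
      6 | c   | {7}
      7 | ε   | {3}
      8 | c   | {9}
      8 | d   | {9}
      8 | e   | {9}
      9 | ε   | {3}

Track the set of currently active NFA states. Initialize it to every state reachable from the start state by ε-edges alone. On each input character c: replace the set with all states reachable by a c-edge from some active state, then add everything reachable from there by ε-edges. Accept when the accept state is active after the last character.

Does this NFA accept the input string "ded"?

start: ε-closure({0}) = {0,2,4,8}
'd' @ 1: {1,2,3,4,8,9}  [accepting]
'e' @ 2: {1,2,3,4,8,9}  [accepting]
'd' @ 3: {1,2,3,4,8,9}  [accepting]
end set {1,2,3,4,8,9} — state 1 in

Answer: ACCEPT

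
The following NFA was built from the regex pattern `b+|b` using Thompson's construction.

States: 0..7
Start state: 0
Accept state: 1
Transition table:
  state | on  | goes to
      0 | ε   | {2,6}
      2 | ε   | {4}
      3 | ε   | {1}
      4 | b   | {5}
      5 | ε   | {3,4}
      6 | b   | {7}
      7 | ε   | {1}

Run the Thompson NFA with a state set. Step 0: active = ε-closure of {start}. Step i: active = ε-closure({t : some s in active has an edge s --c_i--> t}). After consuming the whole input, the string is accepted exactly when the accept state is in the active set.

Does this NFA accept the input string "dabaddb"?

Answer: REJECT

Trace:
start: ε-closure({0}) = {0,2,4,6}
'd' @ 1: {}  — state set empty
rest 'abaddb' ignored (set empty)
final: {}; accept 1 not in set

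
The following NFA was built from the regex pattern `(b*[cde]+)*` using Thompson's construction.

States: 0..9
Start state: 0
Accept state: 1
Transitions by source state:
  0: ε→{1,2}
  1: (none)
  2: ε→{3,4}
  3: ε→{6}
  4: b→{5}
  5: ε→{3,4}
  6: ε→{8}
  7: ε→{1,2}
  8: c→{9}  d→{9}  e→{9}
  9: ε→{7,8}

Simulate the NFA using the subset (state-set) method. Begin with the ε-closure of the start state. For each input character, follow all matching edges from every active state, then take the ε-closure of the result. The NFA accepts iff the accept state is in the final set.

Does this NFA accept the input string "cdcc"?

start: ε-closure({0}) = {0,1,2,3,4,6,8}
'c' @ 1: {1,2,3,4,6,7,8,9}  ✓accept
'd' @ 2: {1,2,3,4,6,7,8,9}  ✓accept
'c' @ 3: {1,2,3,4,6,7,8,9}  ✓accept
'c' @ 4: {1,2,3,4,6,7,8,9}  ✓accept
after full input: {1,2,3,4,6,7,8,9}  (accept=1 in)

Answer: ACCEPT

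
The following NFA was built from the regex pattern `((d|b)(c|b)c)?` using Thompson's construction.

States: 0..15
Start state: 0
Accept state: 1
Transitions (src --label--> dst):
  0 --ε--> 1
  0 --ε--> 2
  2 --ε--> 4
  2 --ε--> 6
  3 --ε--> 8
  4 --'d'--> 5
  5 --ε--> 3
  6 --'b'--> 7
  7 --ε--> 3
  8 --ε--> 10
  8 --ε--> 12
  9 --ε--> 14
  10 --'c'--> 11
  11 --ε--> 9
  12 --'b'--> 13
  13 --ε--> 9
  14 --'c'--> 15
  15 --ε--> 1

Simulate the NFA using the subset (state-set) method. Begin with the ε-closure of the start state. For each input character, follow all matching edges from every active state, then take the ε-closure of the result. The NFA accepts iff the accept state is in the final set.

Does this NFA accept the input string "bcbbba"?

initial (ε-close {0}): {0,1,2,4,6}
'b' @ 1: {3,7,8,10,12}
'c' @ 2: {9,11,14}
'b' @ 3: {}  — state set empty
rest 'bba' ignored (set empty)
final: {}; accept 1 not in set

Answer: REJECT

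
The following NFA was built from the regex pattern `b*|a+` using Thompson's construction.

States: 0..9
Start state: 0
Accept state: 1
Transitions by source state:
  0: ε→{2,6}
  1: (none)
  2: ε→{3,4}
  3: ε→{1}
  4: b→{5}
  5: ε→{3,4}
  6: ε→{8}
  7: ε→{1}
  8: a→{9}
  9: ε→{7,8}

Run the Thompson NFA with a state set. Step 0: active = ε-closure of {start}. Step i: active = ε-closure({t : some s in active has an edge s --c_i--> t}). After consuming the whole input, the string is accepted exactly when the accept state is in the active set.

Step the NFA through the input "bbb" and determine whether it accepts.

S₀ = ε-closure({0}) = {0,1,2,3,4,6,8}
'b' @ 1: {1,3,4,5}  (accept∈set)
'b' @ 2: {1,3,4,5}  (accept∈set)
'b' @ 3: {1,3,4,5}  (accept∈set)
final: {1,3,4,5}; accept 1 in set

Answer: ACCEPT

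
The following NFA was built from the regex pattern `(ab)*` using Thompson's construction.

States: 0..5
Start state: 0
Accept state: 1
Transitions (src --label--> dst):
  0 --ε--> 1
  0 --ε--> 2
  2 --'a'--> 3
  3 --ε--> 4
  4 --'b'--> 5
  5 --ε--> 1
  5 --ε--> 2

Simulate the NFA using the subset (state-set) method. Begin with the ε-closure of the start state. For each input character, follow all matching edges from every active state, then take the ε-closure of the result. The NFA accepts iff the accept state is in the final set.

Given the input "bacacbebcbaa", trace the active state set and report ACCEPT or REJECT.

S₀ = ε-closure({0}) = {0,1,2}
'b' @ 1: {}  — no active states
rest 'acacbebcbaa' ignored (set empty)
end set {} — state 1 not in

Answer: REJECT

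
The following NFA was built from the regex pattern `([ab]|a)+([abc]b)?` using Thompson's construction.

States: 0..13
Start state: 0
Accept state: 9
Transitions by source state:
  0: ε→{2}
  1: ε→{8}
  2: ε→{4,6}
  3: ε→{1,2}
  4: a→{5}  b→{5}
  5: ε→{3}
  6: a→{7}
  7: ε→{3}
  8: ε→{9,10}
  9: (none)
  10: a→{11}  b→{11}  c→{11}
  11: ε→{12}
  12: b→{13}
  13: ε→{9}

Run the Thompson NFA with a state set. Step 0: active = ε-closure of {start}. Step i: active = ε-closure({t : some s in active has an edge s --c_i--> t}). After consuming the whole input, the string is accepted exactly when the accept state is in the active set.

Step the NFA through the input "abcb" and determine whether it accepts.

Answer: ACCEPT

Trace:
S₀ = ε-closure({0}) = {0,2,4,6}
'a' @ 1: {1,2,3,4,5,6,7,8,9,10}  ✓accept
'b' @ 2: {1,2,3,4,5,6,8,9,10,11,12}  ✓accept
'c' @ 3: {11,12}
'b' @ 4: {9,13}  ✓accept
after full input: {9,13}  (accept=9 in)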